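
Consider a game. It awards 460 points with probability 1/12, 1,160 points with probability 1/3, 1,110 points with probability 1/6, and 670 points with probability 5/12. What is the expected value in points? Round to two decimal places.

EV = 1/12 × 460 + 1/3 × 1160 + 1/6 × 1110 + 5/12 × 670 = 38.3333 + 386.6667 + 185 + 279.1667 = 889.1667

889.17 points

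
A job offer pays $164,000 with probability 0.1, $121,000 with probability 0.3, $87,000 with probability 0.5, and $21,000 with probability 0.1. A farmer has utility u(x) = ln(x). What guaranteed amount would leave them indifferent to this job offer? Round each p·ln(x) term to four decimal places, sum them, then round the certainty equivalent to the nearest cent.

E[u] = 0.1·ln(164000) + 0.3·ln(121000) + 0.5·ln(87000) + 0.1·ln(21000) = 1.2008 + 3.5111 + 5.6868 + 0.9952 = 11.3939
CE = e^11.3939 ≈ 88778.52

$88,778.52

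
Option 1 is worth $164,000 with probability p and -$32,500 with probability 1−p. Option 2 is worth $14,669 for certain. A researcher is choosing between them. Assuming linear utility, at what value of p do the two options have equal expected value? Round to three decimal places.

p = 0.240

p·164000 + (1−p)·(-32500) = 14669
196500p − 32500 = 14669
p = (14669 + 32500) / 196500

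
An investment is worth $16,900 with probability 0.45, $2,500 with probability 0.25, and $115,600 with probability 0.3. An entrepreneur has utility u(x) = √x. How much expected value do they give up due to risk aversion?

$12,981

E[u] = 0.45·√16900 + 0.25·√2500 + 0.3·√115600 = 0.45·130 + 0.25·50 + 0.3·340 = 173
CE = (173)² = 29929
Risk premium = EV − CE = 42910 − 29929 = 12981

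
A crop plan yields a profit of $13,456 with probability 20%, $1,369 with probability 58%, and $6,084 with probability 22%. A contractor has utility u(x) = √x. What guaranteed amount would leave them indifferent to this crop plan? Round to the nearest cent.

$3,821.71

E[u] = 0.2·√13456 + 0.58·√1369 + 0.22·√6084 = 0.2·116 + 0.58·37 + 0.22·78 = 61.82
CE = (61.82)² = 3821.7124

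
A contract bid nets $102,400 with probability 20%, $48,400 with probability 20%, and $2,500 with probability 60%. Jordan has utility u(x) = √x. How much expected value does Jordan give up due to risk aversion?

$12,616

E[u] = 0.2·√102400 + 0.2·√48400 + 0.6·√2500 = 0.2·320 + 0.2·220 + 0.6·50 = 138
CE = (138)² = 19044
Risk premium = EV − CE = 31660 − 19044 = 12616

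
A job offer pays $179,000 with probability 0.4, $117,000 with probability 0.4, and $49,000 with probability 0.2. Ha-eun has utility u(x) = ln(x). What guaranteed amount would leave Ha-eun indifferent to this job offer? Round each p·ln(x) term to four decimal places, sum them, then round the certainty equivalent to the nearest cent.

$116,541.18

E[u] = 0.4·ln(179000) + 0.4·ln(117000) + 0.2·ln(49000) = 4.8381 + 4.6680 + 2.1599 = 11.6660
CE = e^11.6660 ≈ 116541.18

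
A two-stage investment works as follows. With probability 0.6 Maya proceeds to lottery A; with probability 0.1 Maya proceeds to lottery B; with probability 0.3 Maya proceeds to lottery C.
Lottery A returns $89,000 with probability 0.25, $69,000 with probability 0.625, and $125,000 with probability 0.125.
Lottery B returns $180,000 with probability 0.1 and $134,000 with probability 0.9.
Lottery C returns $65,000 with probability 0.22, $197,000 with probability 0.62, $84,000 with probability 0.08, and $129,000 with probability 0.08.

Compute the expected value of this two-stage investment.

$108,504

EV(A) = 0.25 × 89000 + 0.625 × 69000 + 0.125 × 125000 = 22250 + 43125 + 15625 = 81000
EV(B) = 0.1 × 180000 + 0.9 × 134000 = 18000 + 120600 = 138600
EV(C) = 0.22 × 65000 + 0.62 × 197000 + 0.08 × 84000 + 0.08 × 129000 = 14300 + 122140 + 6720 + 10320 = 153480
Overall = 0.6 × 81000 + 0.1 × 138600 + 0.3 × 153480 = 48600 + 13860 + 46044 = 108504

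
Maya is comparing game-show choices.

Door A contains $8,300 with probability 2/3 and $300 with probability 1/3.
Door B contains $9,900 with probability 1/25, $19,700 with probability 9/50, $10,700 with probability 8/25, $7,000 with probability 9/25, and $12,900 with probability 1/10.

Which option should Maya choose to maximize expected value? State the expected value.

Door A = 2/3 × 8300 + 1/3 × 300 = 5533.3333 + 100 = 5633.3333
Door B = 1/25 × 9900 + 9/50 × 19700 + 8/25 × 10700 + 9/25 × 7000 + 1/10 × 12900 = 396 + 3546 + 3424 + 2520 + 1290 = 11176

Door B ($11,176)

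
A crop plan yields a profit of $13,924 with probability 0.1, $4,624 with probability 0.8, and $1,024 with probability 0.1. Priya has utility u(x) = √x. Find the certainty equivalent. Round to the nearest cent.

E[u] = 0.1·√13924 + 0.8·√4624 + 0.1·√1024 = 0.1·118 + 0.8·68 + 0.1·32 = 69.4
CE = (69.4)² = 4816.36

$4,816.36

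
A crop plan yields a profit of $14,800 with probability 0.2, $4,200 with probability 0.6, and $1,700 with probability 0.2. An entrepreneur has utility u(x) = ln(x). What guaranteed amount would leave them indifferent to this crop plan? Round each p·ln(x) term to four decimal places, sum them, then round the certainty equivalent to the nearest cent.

$4,509.31

E[u] = 0.2·ln(14800) + 0.6·ln(4200) + 0.2·ln(1700) = 1.9205 + 5.0057 + 1.4877 = 8.4139
CE = e^8.4139 ≈ 4509.31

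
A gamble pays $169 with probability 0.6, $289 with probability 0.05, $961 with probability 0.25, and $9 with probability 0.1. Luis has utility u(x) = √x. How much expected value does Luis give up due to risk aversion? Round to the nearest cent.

E[u] = 0.6·√169 + 0.05·√289 + 0.25·√961 + 0.1·√9 = 0.6·13 + 0.05·17 + 0.25·31 + 0.1·3 = 16.7
CE = (16.7)² = 278.89
Risk premium = EV − CE = 357 − 278.89 = 78.11

$78.11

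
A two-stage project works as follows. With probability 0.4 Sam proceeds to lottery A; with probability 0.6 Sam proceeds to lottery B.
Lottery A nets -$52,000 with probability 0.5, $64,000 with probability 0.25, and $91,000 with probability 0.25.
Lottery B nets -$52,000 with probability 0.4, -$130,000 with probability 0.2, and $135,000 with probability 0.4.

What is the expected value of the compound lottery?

$9,420

EV(A) = 0.5 × (-52000) + 0.25 × 64000 + 0.25 × 91000 = -26000 + 16000 + 22750 = 12750
EV(B) = 0.4 × (-52000) + 0.2 × (-130000) + 0.4 × 135000 = -20800 − 26000 + 54000 = 7200
Overall = 0.4 × 12750 + 0.6 × 7200 = 5100 + 4320 = 9420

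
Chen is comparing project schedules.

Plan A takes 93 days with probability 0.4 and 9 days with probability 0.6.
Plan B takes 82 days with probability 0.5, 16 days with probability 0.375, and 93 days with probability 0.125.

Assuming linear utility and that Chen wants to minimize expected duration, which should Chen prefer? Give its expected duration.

Plan A (42.6 days)

Plan A = 0.4 × 93 + 0.6 × 9 = 37.2 + 5.4 = 42.6
Plan B = 0.5 × 82 + 0.375 × 16 + 0.125 × 93 = 41 + 6 + 11.625 = 58.625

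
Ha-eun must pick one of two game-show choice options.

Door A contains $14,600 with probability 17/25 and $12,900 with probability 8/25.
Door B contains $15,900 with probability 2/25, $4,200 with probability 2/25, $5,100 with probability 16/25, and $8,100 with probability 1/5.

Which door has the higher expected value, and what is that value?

Door A ($14,056)

Door A = 17/25 × 14600 + 8/25 × 12900 = 9928 + 4128 = 14056
Door B = 2/25 × 15900 + 2/25 × 4200 + 16/25 × 5100 + 1/5 × 8100 = 1272 + 336 + 3264 + 1620 = 6492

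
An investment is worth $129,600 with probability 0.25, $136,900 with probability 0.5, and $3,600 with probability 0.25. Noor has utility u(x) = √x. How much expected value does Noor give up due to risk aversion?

$17,650

E[u] = 0.25·√129600 + 0.5·√136900 + 0.25·√3600 = 0.25·360 + 0.5·370 + 0.25·60 = 290
CE = (290)² = 84100
Risk premium = EV − CE = 101750 − 84100 = 17650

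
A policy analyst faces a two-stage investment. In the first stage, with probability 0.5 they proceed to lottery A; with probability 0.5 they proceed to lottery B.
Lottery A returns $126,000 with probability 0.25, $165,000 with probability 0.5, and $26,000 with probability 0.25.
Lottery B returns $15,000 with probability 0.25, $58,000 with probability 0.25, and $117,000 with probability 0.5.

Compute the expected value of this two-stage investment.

$98,625

EV(A) = 0.25 × 126000 + 0.5 × 165000 + 0.25 × 26000 = 31500 + 82500 + 6500 = 120500
EV(B) = 0.25 × 15000 + 0.25 × 58000 + 0.5 × 117000 = 3750 + 14500 + 58500 = 76750
Overall = 0.5 × 120500 + 0.5 × 76750 = 60250 + 38375 = 98625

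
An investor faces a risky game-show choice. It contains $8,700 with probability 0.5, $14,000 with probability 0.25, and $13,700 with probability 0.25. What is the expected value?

$11,275

EV = 0.5 × 8700 + 0.25 × 14000 + 0.25 × 13700 = 4350 + 3500 + 3425 = 11275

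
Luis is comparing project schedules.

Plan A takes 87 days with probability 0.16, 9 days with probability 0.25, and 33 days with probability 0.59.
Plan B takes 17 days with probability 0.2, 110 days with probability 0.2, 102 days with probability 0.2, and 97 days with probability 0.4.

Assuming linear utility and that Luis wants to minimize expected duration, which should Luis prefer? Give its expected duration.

Plan A (35.64 days)

Plan A = 0.16 × 87 + 0.25 × 9 + 0.59 × 33 = 13.92 + 2.25 + 19.47 = 35.64
Plan B = 0.2 × 17 + 0.2 × 110 + 0.2 × 102 + 0.4 × 97 = 3.4 + 22 + 20.4 + 38.8 = 84.6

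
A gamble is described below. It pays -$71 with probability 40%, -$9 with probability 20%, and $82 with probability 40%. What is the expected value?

EV = 0.4 × (-71) + 0.2 × (-9) + 0.4 × 82 = -28.4 − 1.8 + 32.8 = 2.6

$2.60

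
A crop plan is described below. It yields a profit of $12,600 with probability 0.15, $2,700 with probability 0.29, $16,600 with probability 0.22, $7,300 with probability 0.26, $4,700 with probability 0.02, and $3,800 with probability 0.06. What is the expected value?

$8,545

EV = 0.15 × 12600 + 0.29 × 2700 + 0.22 × 16600 + 0.26 × 7300 + 0.02 × 4700 + 0.06 × 3800 = 1890 + 783 + 3652 + 1898 + 94 + 228 = 8545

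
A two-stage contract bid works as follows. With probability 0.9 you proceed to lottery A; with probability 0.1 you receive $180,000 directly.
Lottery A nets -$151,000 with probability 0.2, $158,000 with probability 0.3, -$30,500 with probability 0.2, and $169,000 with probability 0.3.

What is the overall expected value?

EV(A) = 0.2 × (-151000) + 0.3 × 158000 + 0.2 × (-30500) + 0.3 × 169000 = -30200 + 47400 − 6100 + 50700 = 61800
Branch B: 180000 (certain)
Overall = 0.9 × 61800 + 0.1 × 180000 = 55620 + 18000 = 73620

$73,620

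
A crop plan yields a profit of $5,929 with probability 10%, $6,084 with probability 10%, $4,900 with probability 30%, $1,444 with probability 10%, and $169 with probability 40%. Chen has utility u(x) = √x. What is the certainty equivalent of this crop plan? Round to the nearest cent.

E[u] = 0.1·√5929 + 0.1·√6084 + 0.3·√4900 + 0.1·√1444 + 0.4·√169 = 0.1·77 + 0.1·78 + 0.3·70 + 0.1·38 + 0.4·13 = 45.5
CE = (45.5)² = 2070.25

$2,070.25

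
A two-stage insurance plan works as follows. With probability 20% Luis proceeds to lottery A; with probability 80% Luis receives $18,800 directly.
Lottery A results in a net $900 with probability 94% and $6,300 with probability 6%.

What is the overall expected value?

EV(A) = 0.94 × 900 + 0.06 × 6300 = 846 + 378 = 1224
Branch B: 18800 (certain)
Overall = 0.2 × 1224 + 0.8 × 18800 = 244.8 + 15040 = 15284.8

$15,284.80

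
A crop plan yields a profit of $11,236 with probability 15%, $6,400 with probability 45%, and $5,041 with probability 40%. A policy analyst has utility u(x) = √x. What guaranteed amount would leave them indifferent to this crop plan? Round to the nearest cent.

E[u] = 0.15·√11236 + 0.45·√6400 + 0.4·√5041 = 0.15·106 + 0.45·80 + 0.4·71 = 80.3
CE = (80.3)² = 6448.09

$6,448.09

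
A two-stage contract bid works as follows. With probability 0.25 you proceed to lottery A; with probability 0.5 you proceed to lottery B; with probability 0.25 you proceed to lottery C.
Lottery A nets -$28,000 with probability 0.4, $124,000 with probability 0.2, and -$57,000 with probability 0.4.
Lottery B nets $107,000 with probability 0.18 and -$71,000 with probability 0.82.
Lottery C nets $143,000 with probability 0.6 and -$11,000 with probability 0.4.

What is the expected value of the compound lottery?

EV(A) = 0.4 × (-28000) + 0.2 × 124000 + 0.4 × (-57000) = -11200 + 24800 − 22800 = -9200
EV(B) = 0.18 × 107000 + 0.82 × (-71000) = 19260 − 58220 = -38960
EV(C) = 0.6 × 143000 + 0.4 × (-11000) = 85800 − 4400 = 81400
Overall = 0.25 × (-9200) + 0.5 × (-38960) + 0.25 × 81400 = -2300 − 19480 + 20350 = -1430

-$1,430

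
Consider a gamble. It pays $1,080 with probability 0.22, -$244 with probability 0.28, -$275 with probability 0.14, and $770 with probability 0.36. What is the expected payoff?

EV = 0.22 × 1080 + 0.28 × (-244) + 0.14 × (-275) + 0.36 × 770 = 237.6 − 68.32 − 38.5 + 277.2 = 407.98

$407.98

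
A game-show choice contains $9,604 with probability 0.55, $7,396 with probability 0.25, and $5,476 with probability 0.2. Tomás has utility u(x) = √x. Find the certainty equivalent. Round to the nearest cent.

$8,136.04

E[u] = 0.55·√9604 + 0.25·√7396 + 0.2·√5476 = 0.55·98 + 0.25·86 + 0.2·74 = 90.2
CE = (90.2)² = 8136.04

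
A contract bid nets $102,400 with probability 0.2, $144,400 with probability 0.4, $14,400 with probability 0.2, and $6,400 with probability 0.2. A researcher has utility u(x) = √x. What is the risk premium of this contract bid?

E[u] = 0.2·√102400 + 0.4·√144400 + 0.2·√14400 + 0.2·√6400 = 0.2·320 + 0.4·380 + 0.2·120 + 0.2·80 = 256
CE = (256)² = 65536
Risk premium = EV − CE = 82400 − 65536 = 16864

$16,864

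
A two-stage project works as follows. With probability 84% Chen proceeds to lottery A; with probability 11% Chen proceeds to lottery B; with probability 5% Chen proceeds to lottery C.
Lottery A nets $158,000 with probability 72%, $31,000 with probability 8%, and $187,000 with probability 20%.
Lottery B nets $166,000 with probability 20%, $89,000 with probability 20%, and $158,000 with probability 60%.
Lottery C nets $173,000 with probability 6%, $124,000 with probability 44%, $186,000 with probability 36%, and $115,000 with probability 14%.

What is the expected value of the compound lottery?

EV(A) = 0.72 × 158000 + 0.08 × 31000 + 0.2 × 187000 = 113760 + 2480 + 37400 = 153640
EV(B) = 0.2 × 166000 + 0.2 × 89000 + 0.6 × 158000 = 33200 + 17800 + 94800 = 145800
EV(C) = 0.06 × 173000 + 0.44 × 124000 + 0.36 × 186000 + 0.14 × 115000 = 10380 + 54560 + 66960 + 16100 = 148000
Overall = 0.84 × 153640 + 0.11 × 145800 + 0.05 × 148000 = 129057.6 + 16038 + 7400 = 152495.6

$152,495.60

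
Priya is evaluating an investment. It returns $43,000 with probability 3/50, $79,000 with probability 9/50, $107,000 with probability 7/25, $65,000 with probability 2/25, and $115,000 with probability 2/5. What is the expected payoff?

$97,960

EV = 3/50 × 43000 + 9/50 × 79000 + 7/25 × 107000 + 2/25 × 65000 + 2/5 × 115000 = 2580 + 14220 + 29960 + 5200 + 46000 = 97960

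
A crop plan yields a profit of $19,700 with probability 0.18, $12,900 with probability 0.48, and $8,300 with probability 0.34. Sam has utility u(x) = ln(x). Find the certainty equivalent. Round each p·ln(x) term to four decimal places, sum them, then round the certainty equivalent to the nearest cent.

E[u] = 0.18·ln(19700) + 0.48·ln(12900) + 0.34·ln(8300) = 1.7799 + 4.5432 + 3.0682 = 9.3913
CE = e^9.3913 ≈ 11983.67

$11,983.67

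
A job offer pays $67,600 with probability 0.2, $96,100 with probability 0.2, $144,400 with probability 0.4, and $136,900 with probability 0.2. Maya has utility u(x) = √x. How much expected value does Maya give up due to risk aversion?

$2,280

E[u] = 0.2·√67600 + 0.2·√96100 + 0.4·√144400 + 0.2·√136900 = 0.2·260 + 0.2·310 + 0.4·380 + 0.2·370 = 340
CE = (340)² = 115600
Risk premium = EV − CE = 117880 − 115600 = 2280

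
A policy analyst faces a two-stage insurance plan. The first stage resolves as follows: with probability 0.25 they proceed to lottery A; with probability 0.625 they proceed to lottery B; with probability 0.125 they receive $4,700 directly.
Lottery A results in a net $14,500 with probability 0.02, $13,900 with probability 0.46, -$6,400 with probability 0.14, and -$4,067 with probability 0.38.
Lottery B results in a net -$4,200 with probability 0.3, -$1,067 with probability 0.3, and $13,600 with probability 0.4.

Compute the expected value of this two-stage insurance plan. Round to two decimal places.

$4,060.57

EV(A) = 0.02 × 14500 + 0.46 × 13900 + 0.14 × (-6400) + 0.38 × (-4067) = 290 + 6394 − 896 − 1545.46 = 4242.54
EV(B) = 0.3 × (-4200) + 0.3 × (-1067) + 0.4 × 13600 = -1260 − 320.1 + 5440 = 3859.9
Branch C: 4700 (certain)
Overall = 0.25 × 4242.54 + 0.625 × 3859.9 + 0.125 × 4700 = 1060.635 + 2412.4375 + 587.5 = 4060.5725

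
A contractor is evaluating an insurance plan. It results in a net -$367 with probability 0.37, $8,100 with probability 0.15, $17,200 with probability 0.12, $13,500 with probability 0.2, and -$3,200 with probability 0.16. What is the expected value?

EV = 0.37 × (-367) + 0.15 × 8100 + 0.12 × 17200 + 0.2 × 13500 + 0.16 × (-3200) = -135.79 + 1215 + 2064 + 2700 − 512 = 5331.21

$5,331.21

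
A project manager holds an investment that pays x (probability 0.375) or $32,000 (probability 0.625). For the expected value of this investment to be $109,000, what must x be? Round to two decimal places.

0.375·x + 0.625·32000 = 109000
0.375·x = 109000 − 20000 = 89000
x = 89000 / 0.375 = 237333.3333

x = $237,333.33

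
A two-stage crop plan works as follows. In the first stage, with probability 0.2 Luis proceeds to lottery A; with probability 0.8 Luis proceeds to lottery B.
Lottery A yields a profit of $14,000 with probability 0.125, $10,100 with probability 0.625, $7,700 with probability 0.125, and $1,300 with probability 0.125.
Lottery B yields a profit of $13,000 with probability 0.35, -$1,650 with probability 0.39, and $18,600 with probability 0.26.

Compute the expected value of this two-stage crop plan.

EV(A) = 0.125 × 14000 + 0.625 × 10100 + 0.125 × 7700 + 0.125 × 1300 = 1750 + 6312.5 + 962.5 + 162.5 = 9187.5
EV(B) = 0.35 × 13000 + 0.39 × (-1650) + 0.26 × 18600 = 4550 − 643.5 + 4836 = 8742.5
Overall = 0.2 × 9187.5 + 0.8 × 8742.5 = 1837.5 + 6994 = 8831.5

$8,831.50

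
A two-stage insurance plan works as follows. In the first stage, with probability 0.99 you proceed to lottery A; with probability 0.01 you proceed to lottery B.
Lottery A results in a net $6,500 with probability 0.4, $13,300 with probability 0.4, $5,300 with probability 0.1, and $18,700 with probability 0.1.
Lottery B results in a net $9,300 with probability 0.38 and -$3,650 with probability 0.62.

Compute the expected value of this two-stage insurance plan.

$10,229.51

EV(A) = 0.4 × 6500 + 0.4 × 13300 + 0.1 × 5300 + 0.1 × 18700 = 2600 + 5320 + 530 + 1870 = 10320
EV(B) = 0.38 × 9300 + 0.62 × (-3650) = 3534 − 2263 = 1271
Overall = 0.99 × 10320 + 0.01 × 1271 = 10216.8 + 12.71 = 10229.51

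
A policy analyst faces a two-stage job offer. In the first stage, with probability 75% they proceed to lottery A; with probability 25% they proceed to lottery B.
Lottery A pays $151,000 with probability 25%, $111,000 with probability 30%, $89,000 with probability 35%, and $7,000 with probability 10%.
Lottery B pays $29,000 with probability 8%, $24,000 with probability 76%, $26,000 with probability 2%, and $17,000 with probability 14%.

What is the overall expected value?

$83,040

EV(A) = 0.25 × 151000 + 0.3 × 111000 + 0.35 × 89000 + 0.1 × 7000 = 37750 + 33300 + 31150 + 700 = 102900
EV(B) = 0.08 × 29000 + 0.76 × 24000 + 0.02 × 26000 + 0.14 × 17000 = 2320 + 18240 + 520 + 2380 = 23460
Overall = 0.75 × 102900 + 0.25 × 23460 = 77175 + 5865 = 83040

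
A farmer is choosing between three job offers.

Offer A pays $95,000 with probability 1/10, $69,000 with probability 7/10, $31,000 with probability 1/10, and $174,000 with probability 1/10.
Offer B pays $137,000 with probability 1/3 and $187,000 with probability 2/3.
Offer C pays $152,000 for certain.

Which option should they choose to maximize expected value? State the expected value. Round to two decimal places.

Offer B ($170,333.33)

Offer A = 1/10 × 95000 + 7/10 × 69000 + 1/10 × 31000 + 1/10 × 174000 = 9500 + 48300 + 3100 + 17400 = 78300
Offer B = 1/3 × 137000 + 2/3 × 187000 = 45666.6667 + 124666.6667 = 170333.3333
Offer C: 152000 (certain)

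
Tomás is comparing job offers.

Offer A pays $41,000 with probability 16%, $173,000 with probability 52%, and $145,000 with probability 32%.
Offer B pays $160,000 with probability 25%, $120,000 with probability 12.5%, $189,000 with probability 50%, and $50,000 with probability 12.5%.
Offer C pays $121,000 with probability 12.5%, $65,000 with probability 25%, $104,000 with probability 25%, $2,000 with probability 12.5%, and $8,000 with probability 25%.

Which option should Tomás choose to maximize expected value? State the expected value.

Offer A = 0.16 × 41000 + 0.52 × 173000 + 0.32 × 145000 = 6560 + 89960 + 46400 = 142920
Offer B = 0.25 × 160000 + 0.125 × 120000 + 0.5 × 189000 + 0.125 × 50000 = 40000 + 15000 + 94500 + 6250 = 155750
Offer C = 0.125 × 121000 + 0.25 × 65000 + 0.25 × 104000 + 0.125 × 2000 + 0.25 × 8000 = 15125 + 16250 + 26000 + 250 + 2000 = 59625

Offer B ($155,750)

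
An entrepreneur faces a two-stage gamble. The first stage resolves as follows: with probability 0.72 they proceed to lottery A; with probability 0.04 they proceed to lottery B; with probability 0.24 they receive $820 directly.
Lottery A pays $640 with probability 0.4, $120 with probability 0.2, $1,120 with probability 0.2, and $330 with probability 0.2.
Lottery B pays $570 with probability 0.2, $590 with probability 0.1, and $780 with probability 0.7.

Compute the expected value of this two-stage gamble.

EV(A) = 0.4 × 640 + 0.2 × 120 + 0.2 × 1120 + 0.2 × 330 = 256 + 24 + 224 + 66 = 570
EV(B) = 0.2 × 570 + 0.1 × 590 + 0.7 × 780 = 114 + 59 + 546 = 719
Branch C: 820 (certain)
Overall = 0.72 × 570 + 0.04 × 719 + 0.24 × 820 = 410.4 + 28.76 + 196.8 = 635.96

$635.96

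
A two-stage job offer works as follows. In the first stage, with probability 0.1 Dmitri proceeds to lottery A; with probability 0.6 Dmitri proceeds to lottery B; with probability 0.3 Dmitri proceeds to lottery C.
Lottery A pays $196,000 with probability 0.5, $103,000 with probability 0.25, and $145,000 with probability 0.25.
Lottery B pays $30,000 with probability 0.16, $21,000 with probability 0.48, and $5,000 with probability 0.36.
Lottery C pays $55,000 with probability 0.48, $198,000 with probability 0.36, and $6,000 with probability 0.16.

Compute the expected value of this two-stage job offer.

$55,600

EV(A) = 0.5 × 196000 + 0.25 × 103000 + 0.25 × 145000 = 98000 + 25750 + 36250 = 160000
EV(B) = 0.16 × 30000 + 0.48 × 21000 + 0.36 × 5000 = 4800 + 10080 + 1800 = 16680
EV(C) = 0.48 × 55000 + 0.36 × 198000 + 0.16 × 6000 = 26400 + 71280 + 960 = 98640
Overall = 0.1 × 160000 + 0.6 × 16680 + 0.3 × 98640 = 16000 + 10008 + 29592 = 55600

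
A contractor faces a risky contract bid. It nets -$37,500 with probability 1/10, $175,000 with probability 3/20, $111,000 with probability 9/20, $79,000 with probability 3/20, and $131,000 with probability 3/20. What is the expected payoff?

EV = 1/10 × (-37500) + 3/20 × 175000 + 9/20 × 111000 + 3/20 × 79000 + 3/20 × 131000 = -3750 + 26250 + 49950 + 11850 + 19650 = 103950

$103,950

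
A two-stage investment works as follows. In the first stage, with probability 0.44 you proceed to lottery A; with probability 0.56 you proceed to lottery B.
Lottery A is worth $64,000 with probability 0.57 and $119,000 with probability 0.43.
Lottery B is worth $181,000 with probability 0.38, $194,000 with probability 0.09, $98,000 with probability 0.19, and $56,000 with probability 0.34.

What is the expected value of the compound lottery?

EV(A) = 0.57 × 64000 + 0.43 × 119000 = 36480 + 51170 = 87650
EV(B) = 0.38 × 181000 + 0.09 × 194000 + 0.19 × 98000 + 0.34 × 56000 = 68780 + 17460 + 18620 + 19040 = 123900
Overall = 0.44 × 87650 + 0.56 × 123900 = 38566 + 69384 = 107950

$107,950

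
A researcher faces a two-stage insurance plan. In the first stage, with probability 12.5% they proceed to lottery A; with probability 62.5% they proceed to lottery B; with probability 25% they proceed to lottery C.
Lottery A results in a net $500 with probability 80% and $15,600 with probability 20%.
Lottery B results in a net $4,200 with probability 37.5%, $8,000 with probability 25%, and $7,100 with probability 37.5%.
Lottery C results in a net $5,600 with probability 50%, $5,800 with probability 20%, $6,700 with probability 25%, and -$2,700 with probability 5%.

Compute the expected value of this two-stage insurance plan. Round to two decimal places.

EV(A) = 0.8 × 500 + 0.2 × 15600 = 400 + 3120 = 3520
EV(B) = 0.375 × 4200 + 0.25 × 8000 + 0.375 × 7100 = 1575 + 2000 + 2662.5 = 6237.5
EV(C) = 0.5 × 5600 + 0.2 × 5800 + 0.25 × 6700 + 0.05 × (-2700) = 2800 + 1160 + 1675 − 135 = 5500
Overall = 0.125 × 3520 + 0.625 × 6237.5 + 0.25 × 5500 = 440 + 3898.4375 + 1375 = 5713.4375

$5,713.44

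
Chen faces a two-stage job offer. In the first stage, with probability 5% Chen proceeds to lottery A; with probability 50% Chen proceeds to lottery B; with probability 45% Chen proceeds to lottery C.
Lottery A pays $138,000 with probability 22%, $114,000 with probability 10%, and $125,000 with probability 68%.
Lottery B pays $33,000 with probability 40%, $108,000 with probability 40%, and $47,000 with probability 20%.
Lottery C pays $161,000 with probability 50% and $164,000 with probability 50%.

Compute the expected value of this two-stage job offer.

$112,363

EV(A) = 0.22 × 138000 + 0.1 × 114000 + 0.68 × 125000 = 30360 + 11400 + 85000 = 126760
EV(B) = 0.4 × 33000 + 0.4 × 108000 + 0.2 × 47000 = 13200 + 43200 + 9400 = 65800
EV(C) = 0.5 × 161000 + 0.5 × 164000 = 80500 + 82000 = 162500
Overall = 0.05 × 126760 + 0.5 × 65800 + 0.45 × 162500 = 6338 + 32900 + 73125 = 112363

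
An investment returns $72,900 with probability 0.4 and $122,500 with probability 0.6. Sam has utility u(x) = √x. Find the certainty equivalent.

E[u] = 0.4·√72900 + 0.6·√122500 = 0.4·270 + 0.6·350 = 318
CE = (318)² = 101124

$101,124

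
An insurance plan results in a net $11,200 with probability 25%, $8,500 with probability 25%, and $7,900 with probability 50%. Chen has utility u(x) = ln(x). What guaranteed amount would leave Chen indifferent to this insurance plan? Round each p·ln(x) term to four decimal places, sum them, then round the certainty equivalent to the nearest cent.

E[u] = 0.25·ln(11200) + 0.25·ln(8500) + 0.5·ln(7900) = 2.3309 + 2.2620 + 4.4873 = 9.0802
CE = e^9.0802 ≈ 8779.72

$8,779.72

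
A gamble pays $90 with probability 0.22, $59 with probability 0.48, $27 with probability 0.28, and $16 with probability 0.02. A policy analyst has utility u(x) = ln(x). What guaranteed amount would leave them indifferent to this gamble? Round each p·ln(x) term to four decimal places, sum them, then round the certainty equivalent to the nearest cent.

$50.68

E[u] = 0.22·ln(90) + 0.48·ln(59) + 0.28·ln(27) + 0.02·ln(16) = 0.9900 + 1.9572 + 0.9228 + 0.0555 = 3.9255
CE = e^3.9255 ≈ 50.68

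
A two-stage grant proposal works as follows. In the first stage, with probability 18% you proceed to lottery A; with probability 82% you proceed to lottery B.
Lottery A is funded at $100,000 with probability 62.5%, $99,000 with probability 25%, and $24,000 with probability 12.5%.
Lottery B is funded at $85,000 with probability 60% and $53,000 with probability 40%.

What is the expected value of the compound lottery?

EV(A) = 0.625 × 100000 + 0.25 × 99000 + 0.125 × 24000 = 62500 + 24750 + 3000 = 90250
EV(B) = 0.6 × 85000 + 0.4 × 53000 = 51000 + 21200 = 72200
Overall = 0.18 × 90250 + 0.82 × 72200 = 16245 + 59204 = 75449

$75,449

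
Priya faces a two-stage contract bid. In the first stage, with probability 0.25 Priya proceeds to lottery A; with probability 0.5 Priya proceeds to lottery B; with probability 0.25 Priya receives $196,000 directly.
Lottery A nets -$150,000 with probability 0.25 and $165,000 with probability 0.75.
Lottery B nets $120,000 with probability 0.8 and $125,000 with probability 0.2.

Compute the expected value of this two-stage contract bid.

$131,062.50

EV(A) = 0.25 × (-150000) + 0.75 × 165000 = -37500 + 123750 = 86250
EV(B) = 0.8 × 120000 + 0.2 × 125000 = 96000 + 25000 = 121000
Branch C: 196000 (certain)
Overall = 0.25 × 86250 + 0.5 × 121000 + 0.25 × 196000 = 21562.5 + 60500 + 49000 = 131062.5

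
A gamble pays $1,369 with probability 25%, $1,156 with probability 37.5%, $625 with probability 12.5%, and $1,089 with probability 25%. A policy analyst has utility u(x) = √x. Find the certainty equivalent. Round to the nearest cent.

$1,113.89

E[u] = 0.25·√1369 + 0.375·√1156 + 0.125·√625 + 0.25·√1089 = 0.25·37 + 0.375·34 + 0.125·25 + 0.25·33 = 33.375
CE = (33.375)² = 1113.890625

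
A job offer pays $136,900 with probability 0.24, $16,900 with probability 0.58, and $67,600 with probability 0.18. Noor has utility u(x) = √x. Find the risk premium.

$10,305

E[u] = 0.24·√136900 + 0.58·√16900 + 0.18·√67600 = 0.24·370 + 0.58·130 + 0.18·260 = 211
CE = (211)² = 44521
Risk premium = EV − CE = 54826 − 44521 = 10305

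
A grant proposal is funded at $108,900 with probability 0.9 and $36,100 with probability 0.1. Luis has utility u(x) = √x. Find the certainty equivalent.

E[u] = 0.9·√108900 + 0.1·√36100 = 0.9·330 + 0.1·190 = 316
CE = (316)² = 99856

$99,856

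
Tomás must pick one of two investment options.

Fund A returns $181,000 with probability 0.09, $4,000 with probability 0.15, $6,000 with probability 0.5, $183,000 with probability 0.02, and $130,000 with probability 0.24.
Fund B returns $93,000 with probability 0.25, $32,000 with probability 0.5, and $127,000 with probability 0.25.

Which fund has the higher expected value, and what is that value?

Fund A = 0.09 × 181000 + 0.15 × 4000 + 0.5 × 6000 + 0.02 × 183000 + 0.24 × 130000 = 16290 + 600 + 3000 + 3660 + 31200 = 54750
Fund B = 0.25 × 93000 + 0.5 × 32000 + 0.25 × 127000 = 23250 + 16000 + 31750 = 71000

Fund B ($71,000)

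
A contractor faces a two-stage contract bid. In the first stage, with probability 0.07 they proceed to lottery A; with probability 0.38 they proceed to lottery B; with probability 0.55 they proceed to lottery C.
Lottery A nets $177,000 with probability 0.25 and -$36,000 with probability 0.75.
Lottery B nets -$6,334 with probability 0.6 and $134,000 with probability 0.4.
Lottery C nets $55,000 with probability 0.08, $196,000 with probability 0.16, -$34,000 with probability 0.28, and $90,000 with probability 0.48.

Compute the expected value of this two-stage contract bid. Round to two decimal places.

$58,323.35

EV(A) = 0.25 × 177000 + 0.75 × (-36000) = 44250 − 27000 = 17250
EV(B) = 0.6 × (-6334) + 0.4 × 134000 = -3800.4 + 53600 = 49799.6
EV(C) = 0.08 × 55000 + 0.16 × 196000 + 0.28 × (-34000) + 0.48 × 90000 = 4400 + 31360 − 9520 + 43200 = 69440
Overall = 0.07 × 17250 + 0.38 × 49799.6 + 0.55 × 69440 = 1207.5 + 18923.848 + 38192 = 58323.348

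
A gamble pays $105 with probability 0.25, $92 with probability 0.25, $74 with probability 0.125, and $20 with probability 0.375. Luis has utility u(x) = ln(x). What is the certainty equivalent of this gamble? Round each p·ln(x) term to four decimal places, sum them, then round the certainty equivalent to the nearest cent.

E[u] = 0.25·ln(105) + 0.25·ln(92) + 0.125·ln(74) + 0.375·ln(20) = 1.1635 + 1.1304 + 0.5380 + 1.1234 = 3.9553
CE = e^3.9553 ≈ 52.21

$52.21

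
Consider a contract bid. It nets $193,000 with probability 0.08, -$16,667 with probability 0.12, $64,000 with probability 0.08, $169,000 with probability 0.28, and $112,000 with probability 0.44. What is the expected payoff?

$115,159.96

EV = 0.08 × 193000 + 0.12 × (-16667) + 0.08 × 64000 + 0.28 × 169000 + 0.44 × 112000 = 15440 − 2000.04 + 5120 + 47320 + 49280 = 115159.96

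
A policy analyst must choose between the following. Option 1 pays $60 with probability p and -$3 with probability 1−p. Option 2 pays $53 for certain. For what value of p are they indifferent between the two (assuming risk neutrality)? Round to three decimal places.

p = 0.889

p·60 + (1−p)·(-3) = 53
63p − 3 = 53
p = (53 + 3) / 63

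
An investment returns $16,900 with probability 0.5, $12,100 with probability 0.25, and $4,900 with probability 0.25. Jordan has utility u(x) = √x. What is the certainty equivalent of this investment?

E[u] = 0.5·√16900 + 0.25·√12100 + 0.25·√4900 = 0.5·130 + 0.25·110 + 0.25·70 = 110
CE = (110)² = 12100

$12,100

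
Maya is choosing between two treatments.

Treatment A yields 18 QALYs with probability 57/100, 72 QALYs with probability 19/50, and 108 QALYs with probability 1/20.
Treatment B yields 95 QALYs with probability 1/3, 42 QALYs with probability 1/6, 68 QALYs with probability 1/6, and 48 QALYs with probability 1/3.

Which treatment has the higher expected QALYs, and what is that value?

Treatment B (66 QALYs)

Treatment A = 57/100 × 18 + 19/50 × 72 + 1/20 × 108 = 10.26 + 27.36 + 5.4 = 43.02
Treatment B = 1/3 × 95 + 1/6 × 42 + 1/6 × 68 + 1/3 × 48 = 31.6667 + 7 + 11.3333 + 16 = 66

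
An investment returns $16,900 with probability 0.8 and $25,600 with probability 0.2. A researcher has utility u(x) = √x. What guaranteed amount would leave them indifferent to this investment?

E[u] = 0.8·√16900 + 0.2·√25600 = 0.8·130 + 0.2·160 = 136
CE = (136)² = 18496

$18,496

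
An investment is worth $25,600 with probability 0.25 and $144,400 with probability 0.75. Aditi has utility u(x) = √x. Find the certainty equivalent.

$105,625

E[u] = 0.25·√25600 + 0.75·√144400 = 0.25·160 + 0.75·380 = 325
CE = (325)² = 105625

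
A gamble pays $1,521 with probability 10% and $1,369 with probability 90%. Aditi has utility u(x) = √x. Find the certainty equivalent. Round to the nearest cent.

$1,383.84

E[u] = 0.1·√1521 + 0.9·√1369 = 0.1·39 + 0.9·37 = 37.2
CE = (37.2)² = 1383.84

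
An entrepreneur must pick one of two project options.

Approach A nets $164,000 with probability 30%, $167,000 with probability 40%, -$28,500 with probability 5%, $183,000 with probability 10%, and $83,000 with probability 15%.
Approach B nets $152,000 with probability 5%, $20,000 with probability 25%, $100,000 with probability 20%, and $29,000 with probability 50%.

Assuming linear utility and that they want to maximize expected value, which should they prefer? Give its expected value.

Approach A = 0.3 × 164000 + 0.4 × 167000 + 0.05 × (-28500) + 0.1 × 183000 + 0.15 × 83000 = 49200 + 66800 − 1425 + 18300 + 12450 = 145325
Approach B = 0.05 × 152000 + 0.25 × 20000 + 0.2 × 100000 + 0.5 × 29000 = 7600 + 5000 + 20000 + 14500 = 47100

Approach A ($145,325)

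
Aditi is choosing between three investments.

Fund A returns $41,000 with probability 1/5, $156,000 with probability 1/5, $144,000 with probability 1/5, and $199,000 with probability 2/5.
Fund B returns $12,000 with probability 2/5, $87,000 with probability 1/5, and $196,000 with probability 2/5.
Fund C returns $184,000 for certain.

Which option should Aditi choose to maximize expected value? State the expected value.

Fund C ($184,000)

Fund A = 1/5 × 41000 + 1/5 × 156000 + 1/5 × 144000 + 2/5 × 199000 = 8200 + 31200 + 28800 + 79600 = 147800
Fund B = 2/5 × 12000 + 1/5 × 87000 + 2/5 × 196000 = 4800 + 17400 + 78400 = 100600
Fund C: 184000 (certain)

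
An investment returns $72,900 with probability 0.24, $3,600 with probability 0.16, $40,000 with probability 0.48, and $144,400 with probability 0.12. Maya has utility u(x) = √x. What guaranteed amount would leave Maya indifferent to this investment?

$46,656

E[u] = 0.24·√72900 + 0.16·√3600 + 0.48·√40000 + 0.12·√144400 = 0.24·270 + 0.16·60 + 0.48·200 + 0.12·380 = 216
CE = (216)² = 46656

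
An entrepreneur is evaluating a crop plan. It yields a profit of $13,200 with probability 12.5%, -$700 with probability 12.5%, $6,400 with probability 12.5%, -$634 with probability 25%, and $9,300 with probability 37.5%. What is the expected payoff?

$5,691.50

EV = 0.125 × 13200 + 0.125 × (-700) + 0.125 × 6400 + 0.25 × (-634) + 0.375 × 9300 = 1650 − 87.5 + 800 − 158.5 + 3487.5 = 5691.5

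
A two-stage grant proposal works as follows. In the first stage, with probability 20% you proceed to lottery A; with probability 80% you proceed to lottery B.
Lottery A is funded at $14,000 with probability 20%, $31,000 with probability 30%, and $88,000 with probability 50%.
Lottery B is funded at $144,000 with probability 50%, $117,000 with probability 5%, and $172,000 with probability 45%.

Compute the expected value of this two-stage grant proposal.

$135,420

EV(A) = 0.2 × 14000 + 0.3 × 31000 + 0.5 × 88000 = 2800 + 9300 + 44000 = 56100
EV(B) = 0.5 × 144000 + 0.05 × 117000 + 0.45 × 172000 = 72000 + 5850 + 77400 = 155250
Overall = 0.2 × 56100 + 0.8 × 155250 = 11220 + 124200 = 135420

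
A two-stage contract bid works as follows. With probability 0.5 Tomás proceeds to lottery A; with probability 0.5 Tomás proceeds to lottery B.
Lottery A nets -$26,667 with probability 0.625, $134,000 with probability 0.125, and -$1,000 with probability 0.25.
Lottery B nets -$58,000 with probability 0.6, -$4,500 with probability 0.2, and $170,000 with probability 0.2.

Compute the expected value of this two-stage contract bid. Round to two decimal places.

EV(A) = 0.625 × (-26667) + 0.125 × 134000 + 0.25 × (-1000) = -16666.875 + 16750 − 250 = -166.875
EV(B) = 0.6 × (-58000) + 0.2 × (-4500) + 0.2 × 170000 = -34800 − 900 + 34000 = -1700
Overall = 0.5 × (-166.875) + 0.5 × (-1700) = -83.4375 − 850 = -933.4375

-$933.44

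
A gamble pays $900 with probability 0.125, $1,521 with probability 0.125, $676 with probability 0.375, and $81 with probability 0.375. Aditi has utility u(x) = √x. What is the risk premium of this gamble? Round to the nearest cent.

$113.44

E[u] = 0.125·√900 + 0.125·√1521 + 0.375·√676 + 0.375·√81 = 0.125·30 + 0.125·39 + 0.375·26 + 0.375·9 = 21.75
CE = (21.75)² = 473.0625
Risk premium = EV − CE = 586.5 − 473.0625 = 113.4375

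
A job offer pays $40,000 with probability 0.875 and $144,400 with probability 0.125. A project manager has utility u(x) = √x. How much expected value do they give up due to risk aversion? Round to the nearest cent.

$3,543.75

E[u] = 0.875·√40000 + 0.125·√144400 = 0.875·200 + 0.125·380 = 222.5
CE = (222.5)² = 49506.25
Risk premium = EV − CE = 53050 − 49506.25 = 3543.75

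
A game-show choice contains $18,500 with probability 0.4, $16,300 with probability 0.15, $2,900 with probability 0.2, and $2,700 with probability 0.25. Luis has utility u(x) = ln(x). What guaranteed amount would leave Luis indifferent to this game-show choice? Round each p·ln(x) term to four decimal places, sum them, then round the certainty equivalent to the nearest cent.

E[u] = 0.4·ln(18500) + 0.15·ln(16300) + 0.2·ln(2900) + 0.25·ln(2700) = 3.9302 + 1.4548 + 1.5945 + 1.9753 = 8.9548
CE = e^8.9548 ≈ 7744.98

$7,744.98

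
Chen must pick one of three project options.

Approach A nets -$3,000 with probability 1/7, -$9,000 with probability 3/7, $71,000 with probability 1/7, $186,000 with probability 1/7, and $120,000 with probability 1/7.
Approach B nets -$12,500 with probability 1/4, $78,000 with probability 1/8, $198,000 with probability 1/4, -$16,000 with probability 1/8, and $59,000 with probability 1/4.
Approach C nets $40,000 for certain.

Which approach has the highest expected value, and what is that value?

Approach A = 1/7 × (-3000) + 3/7 × (-9000) + 1/7 × 71000 + 1/7 × 186000 + 1/7 × 120000 = -428.5714 − 3857.1429 + 10142.8571 + 26571.4286 + 17142.8571 = 49571.4286
Approach B = 1/4 × (-12500) + 1/8 × 78000 + 1/4 × 198000 + 1/8 × (-16000) + 1/4 × 59000 = -3125 + 9750 + 49500 − 2000 + 14750 = 68875
Approach C: 40000 (certain)

Approach B ($68,875)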